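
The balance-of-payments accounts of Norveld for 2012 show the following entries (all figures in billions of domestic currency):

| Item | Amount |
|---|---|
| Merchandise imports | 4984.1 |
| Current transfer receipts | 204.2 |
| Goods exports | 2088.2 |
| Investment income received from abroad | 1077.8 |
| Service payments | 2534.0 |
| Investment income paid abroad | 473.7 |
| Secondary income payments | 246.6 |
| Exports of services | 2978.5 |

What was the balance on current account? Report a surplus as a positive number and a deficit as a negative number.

Goods balance = 2088.2 - 4984.1 = -2895.9
Services balance = 2978.5 - 2534.0 = 444.5
Trade balance (goods + services) = -2895.9 + 444.5 = -2451.4
Net primary income = 1077.8 - 473.7 = 604.1
Net secondary income = 204.2 - 246.6 = -42.4
Current account = -2451.4 + 604.1 + (-42.4) = -1889.7

-1889.7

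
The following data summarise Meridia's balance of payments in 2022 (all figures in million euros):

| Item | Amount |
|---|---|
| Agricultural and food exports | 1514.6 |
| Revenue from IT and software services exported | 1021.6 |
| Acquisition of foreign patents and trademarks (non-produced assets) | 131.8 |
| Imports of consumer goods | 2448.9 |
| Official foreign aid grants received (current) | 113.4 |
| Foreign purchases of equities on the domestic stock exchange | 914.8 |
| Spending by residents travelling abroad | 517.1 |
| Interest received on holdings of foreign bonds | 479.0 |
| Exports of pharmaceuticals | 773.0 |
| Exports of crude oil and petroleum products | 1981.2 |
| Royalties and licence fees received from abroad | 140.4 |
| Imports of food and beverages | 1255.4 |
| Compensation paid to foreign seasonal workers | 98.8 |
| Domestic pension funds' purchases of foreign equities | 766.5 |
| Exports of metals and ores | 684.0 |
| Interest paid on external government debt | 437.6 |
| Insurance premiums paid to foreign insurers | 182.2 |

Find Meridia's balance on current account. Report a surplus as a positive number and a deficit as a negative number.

1767.2

Goods: 684.0 + 1981.2 - 2448.9 + 1514.6 + 773.0 - 1255.4 = 1248.5
Services: 1021.6 + 140.4 - 182.2 - 517.1 = 462.7
Primary income: 479.0 - 437.6 - 98.8 = -57.4
Secondary income: 113.4
Current account = 1248.5 + 462.7 + (-57.4) + 113.4 = 1767.2
(Excluded from the current account — capital account: acquisition of foreign patents and trademarks (non-produced assets) 131.8; financial account: foreign purchases of equities on the domestic stock exchange 914.8, domestic pension funds' purchases of foreign equities 766.5.)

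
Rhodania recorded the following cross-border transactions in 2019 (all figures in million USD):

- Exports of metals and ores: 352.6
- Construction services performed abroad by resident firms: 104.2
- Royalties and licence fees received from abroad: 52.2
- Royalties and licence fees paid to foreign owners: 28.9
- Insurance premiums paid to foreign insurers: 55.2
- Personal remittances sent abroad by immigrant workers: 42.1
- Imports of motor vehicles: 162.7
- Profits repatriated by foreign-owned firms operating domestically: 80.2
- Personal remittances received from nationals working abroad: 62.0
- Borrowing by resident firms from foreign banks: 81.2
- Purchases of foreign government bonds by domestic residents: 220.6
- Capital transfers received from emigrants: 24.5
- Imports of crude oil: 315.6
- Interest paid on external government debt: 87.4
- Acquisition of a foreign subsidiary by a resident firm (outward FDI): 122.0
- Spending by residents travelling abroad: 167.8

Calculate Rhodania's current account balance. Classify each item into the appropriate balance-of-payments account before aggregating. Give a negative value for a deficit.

Goods: 352.6 - 162.7 - 315.6 = -125.7
Services: 52.2 - 55.2 - 167.8 - 28.9 + 104.2 = -95.5
Primary income: -80.2 - 87.4 = -167.6
Secondary income: 62.0 - 42.1 = 19.9
Current account = (-125.7) + (-95.5) + (-167.6) + 19.9 = -368.9
(Excluded from the current account — financial account: borrowing by resident firms from foreign banks 81.2, purchases of foreign government bonds by domestic residents 220.6, acquisition of a foreign subsidiary by a resident firm (outward FDI) 122.0; capital account: capital transfers received from emigrants 24.5.)

-368.9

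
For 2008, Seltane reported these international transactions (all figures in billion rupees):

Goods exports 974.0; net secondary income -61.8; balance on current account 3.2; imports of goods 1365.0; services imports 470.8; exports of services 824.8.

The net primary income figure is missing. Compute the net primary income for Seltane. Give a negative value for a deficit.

Current account = goods balance + services balance + net primary income + net secondary income
Sum of the known components = -98.8
Net primary income = CA - (known components) = 3.2 - (-98.8) = 102.0

102.0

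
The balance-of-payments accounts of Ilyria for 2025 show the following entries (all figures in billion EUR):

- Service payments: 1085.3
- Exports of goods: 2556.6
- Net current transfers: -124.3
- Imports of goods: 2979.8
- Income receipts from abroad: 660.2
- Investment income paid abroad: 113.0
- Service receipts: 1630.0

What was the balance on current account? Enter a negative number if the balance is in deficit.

Goods balance = 2556.6 - 2979.8 = -423.2
Services balance = 1630.0 - 1085.3 = 544.7
Trade balance (goods + services) = -423.2 + 544.7 = 121.5
Net primary income = 660.2 - 113.0 = 547.2
Net secondary income = -124.3
Current account = 121.5 + 547.2 + (-124.3) = 544.4

544.4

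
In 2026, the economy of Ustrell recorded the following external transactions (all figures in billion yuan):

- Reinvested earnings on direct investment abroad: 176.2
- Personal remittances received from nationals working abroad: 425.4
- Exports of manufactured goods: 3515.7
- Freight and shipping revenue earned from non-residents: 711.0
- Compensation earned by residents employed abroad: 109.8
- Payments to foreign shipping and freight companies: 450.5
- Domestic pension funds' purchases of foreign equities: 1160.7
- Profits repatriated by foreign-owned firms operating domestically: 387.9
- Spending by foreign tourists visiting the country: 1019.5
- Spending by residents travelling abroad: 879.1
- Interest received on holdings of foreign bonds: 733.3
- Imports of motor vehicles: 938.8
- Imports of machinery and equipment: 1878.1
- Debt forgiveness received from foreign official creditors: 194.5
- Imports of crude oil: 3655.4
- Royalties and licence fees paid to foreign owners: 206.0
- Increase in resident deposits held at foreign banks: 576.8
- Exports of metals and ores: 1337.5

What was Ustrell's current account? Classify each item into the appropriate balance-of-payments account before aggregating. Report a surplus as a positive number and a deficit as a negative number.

Goods: -3655.4 - 1878.1 + 3515.7 - 938.8 + 1337.5 = -1619.1
Services: 711.0 + 1019.5 - 879.1 - 450.5 - 206.0 = 194.9
Primary income: 109.8 + 176.2 - 387.9 + 733.3 = 631.4
Secondary income: 425.4
Current account = (-1619.1) + 194.9 + 631.4 + 425.4 = -367.4
(Excluded from the current account — financial account: domestic pension funds' purchases of foreign equities 1160.7, increase in resident deposits held at foreign banks 576.8; capital account: debt forgiveness received from foreign official creditors 194.5.)

-367.4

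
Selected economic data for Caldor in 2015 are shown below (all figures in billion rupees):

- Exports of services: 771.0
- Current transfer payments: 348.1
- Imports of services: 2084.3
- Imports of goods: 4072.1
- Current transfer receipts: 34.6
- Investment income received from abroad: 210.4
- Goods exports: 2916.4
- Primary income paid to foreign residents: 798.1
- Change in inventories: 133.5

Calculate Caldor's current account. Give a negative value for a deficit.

-3370.2

Goods balance = 2916.4 - 4072.1 = -1155.7
Services balance = 771.0 - 2084.3 = -1313.3
Trade balance (goods + services) = -1155.7 + (-1313.3) = -2469.0
Net primary income = 210.4 - 798.1 = -587.7
Net secondary income = 34.6 - 348.1 = -313.5
Current account = -2469.0 + (-587.7) + (-313.5) = -3370.2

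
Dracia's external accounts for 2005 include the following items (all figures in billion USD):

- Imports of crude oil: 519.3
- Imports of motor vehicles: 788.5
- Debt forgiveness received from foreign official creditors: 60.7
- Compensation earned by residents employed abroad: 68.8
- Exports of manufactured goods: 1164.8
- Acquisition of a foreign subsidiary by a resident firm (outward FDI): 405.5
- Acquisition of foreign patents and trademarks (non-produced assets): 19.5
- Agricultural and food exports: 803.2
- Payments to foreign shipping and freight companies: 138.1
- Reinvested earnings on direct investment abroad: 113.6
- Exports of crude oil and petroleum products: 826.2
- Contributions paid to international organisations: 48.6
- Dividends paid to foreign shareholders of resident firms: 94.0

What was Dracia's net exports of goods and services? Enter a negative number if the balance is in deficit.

1348.3

Goods: -788.5 + 1164.8 - 519.3 + 803.2 + 826.2 = 1486.4
Services: -138.1
Trade balance = 1486.4 + (-138.1) = 1348.3
(Excluded from the trade balance — capital account: debt forgiveness received from foreign official creditors 60.7, acquisition of foreign patents and trademarks (non-produced assets) 19.5; primary income: compensation earned by residents employed abroad 68.8, reinvested earnings on direct investment abroad 113.6, dividends paid to foreign shareholders of resident firms 94.0; financial account: acquisition of a foreign subsidiary by a resident firm (outward FDI) 405.5; secondary income: contributions paid to international organisations 48.6.)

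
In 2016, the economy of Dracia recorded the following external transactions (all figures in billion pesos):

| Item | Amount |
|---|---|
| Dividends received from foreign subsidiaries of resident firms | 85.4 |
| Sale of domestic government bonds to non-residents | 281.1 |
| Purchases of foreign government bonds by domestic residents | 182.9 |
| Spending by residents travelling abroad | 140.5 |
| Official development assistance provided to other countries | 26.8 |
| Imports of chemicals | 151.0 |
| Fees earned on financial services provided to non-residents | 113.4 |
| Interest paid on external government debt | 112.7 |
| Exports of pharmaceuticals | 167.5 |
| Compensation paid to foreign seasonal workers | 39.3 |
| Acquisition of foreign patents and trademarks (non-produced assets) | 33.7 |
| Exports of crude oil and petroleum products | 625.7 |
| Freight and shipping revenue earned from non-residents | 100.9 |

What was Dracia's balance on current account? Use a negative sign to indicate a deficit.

622.6

Goods: 625.7 + 167.5 - 151.0 = 642.2
Services: 113.4 + 100.9 - 140.5 = 73.8
Primary income: -39.3 - 112.7 + 85.4 = -66.6
Secondary income: -26.8
Current account = 642.2 + 73.8 + (-66.6) + (-26.8) = 622.6
(Excluded from the current account — financial account: sale of domestic government bonds to non-residents 281.1, purchases of foreign government bonds by domestic residents 182.9; capital account: acquisition of foreign patents and trademarks (non-produced assets) 33.7.)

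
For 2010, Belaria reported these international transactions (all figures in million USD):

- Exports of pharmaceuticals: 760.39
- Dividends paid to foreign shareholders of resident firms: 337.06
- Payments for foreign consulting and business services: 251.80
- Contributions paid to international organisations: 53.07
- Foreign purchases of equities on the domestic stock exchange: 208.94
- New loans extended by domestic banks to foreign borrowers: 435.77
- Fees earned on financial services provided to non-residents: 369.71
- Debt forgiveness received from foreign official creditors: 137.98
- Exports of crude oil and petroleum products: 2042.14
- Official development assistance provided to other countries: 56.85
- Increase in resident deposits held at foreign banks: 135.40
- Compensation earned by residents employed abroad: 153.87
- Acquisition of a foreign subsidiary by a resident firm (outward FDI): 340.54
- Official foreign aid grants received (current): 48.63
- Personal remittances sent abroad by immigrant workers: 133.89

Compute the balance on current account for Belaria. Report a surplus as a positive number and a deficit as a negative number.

Goods: 760.39 + 2042.14 = 2802.53
Services: -251.80 + 369.71 = 117.91
Primary income: -337.06 + 153.87 = -183.19
Secondary income: -56.85 - 53.07 - 133.89 + 48.63 = -195.18
Current account = 2802.53 + 117.91 + (-183.19) + (-195.18) = 2542.07
(Excluded from the current account — financial account: foreign purchases of equities on the domestic stock exchange 208.94, new loans extended by domestic banks to foreign borrowers 435.77, increase in resident deposits held at foreign banks 135.40, acquisition of a foreign subsidiary by a resident firm (outward FDI) 340.54; capital account: debt forgiveness received from foreign official creditors 137.98.)

2542.07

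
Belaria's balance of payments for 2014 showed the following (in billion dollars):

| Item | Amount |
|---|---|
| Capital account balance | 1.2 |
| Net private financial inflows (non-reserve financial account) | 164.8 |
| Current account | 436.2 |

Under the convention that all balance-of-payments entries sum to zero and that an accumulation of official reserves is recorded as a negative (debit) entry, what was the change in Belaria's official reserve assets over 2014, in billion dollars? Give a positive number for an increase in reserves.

602.2

Official reserve transactions balance = -(436.2 + 1.2 + 164.8) = -602.2
An accumulation of reserves is recorded as a debit (negative entry), so the change in the stock of reserves is the negative of that balance.
Change in official reserves = -(-602.2) = 602.2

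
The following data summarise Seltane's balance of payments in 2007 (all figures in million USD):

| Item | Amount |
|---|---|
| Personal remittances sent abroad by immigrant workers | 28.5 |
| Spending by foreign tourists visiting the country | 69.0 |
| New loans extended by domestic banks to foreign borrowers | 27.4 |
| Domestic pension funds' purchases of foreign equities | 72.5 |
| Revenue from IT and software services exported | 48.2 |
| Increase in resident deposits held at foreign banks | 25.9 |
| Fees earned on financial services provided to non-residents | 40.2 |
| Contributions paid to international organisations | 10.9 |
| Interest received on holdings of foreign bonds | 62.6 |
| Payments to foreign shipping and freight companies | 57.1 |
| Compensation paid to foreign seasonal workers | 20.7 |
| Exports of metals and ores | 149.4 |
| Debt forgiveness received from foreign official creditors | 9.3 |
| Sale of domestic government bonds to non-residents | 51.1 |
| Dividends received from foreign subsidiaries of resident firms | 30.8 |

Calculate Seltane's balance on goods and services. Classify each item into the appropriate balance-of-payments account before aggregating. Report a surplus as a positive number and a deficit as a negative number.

249.7

Goods: 149.4
Services: 40.2 + 69.0 - 57.1 + 48.2 = 100.3
Trade balance = 149.4 + 100.3 = 249.7
(Excluded from the trade balance — secondary income: personal remittances sent abroad by immigrant workers 28.5, contributions paid to international organisations 10.9; financial account: new loans extended by domestic banks to foreign borrowers 27.4, domestic pension funds' purchases of foreign equities 72.5, increase in resident deposits held at foreign banks 25.9, sale of domestic government bonds to non-residents 51.1; primary income: interest received on holdings of foreign bonds 62.6, compensation paid to foreign seasonal workers 20.7, dividends received from foreign subsidiaries of resident firms 30.8; capital account: debt forgiveness received from foreign official creditors 9.3.)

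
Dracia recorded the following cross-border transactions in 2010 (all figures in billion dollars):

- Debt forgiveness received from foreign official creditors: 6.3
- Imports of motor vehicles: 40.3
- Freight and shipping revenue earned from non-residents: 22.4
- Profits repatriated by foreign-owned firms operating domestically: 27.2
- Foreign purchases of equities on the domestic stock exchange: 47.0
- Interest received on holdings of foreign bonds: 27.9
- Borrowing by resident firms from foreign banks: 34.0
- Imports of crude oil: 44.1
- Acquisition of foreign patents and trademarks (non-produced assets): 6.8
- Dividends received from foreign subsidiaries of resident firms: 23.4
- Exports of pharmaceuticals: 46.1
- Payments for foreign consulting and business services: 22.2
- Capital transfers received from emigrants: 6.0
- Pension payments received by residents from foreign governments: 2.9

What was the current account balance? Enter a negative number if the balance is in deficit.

Goods: -44.1 - 40.3 + 46.1 = -38.3
Services: 22.4 - 22.2 = 0.2
Primary income: 23.4 - 27.2 + 27.9 = 24.1
Secondary income: 2.9
Current account = (-38.3) + 0.2 + 24.1 + 2.9 = -11.1
(Excluded from the current account — capital account: debt forgiveness received from foreign official creditors 6.3, acquisition of foreign patents and trademarks (non-produced assets) 6.8, capital transfers received from emigrants 6.0; financial account: foreign purchases of equities on the domestic stock exchange 47.0, borrowing by resident firms from foreign banks 34.0.)

-11.1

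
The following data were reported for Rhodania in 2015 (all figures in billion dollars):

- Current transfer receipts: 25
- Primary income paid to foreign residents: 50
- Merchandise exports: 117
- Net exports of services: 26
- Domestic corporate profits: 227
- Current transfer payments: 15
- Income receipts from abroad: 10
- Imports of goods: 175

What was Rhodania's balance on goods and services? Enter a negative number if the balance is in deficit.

-32

Goods balance = 117 - 175 = -58
Services balance = 26
Trade balance (goods + services) = -58 + 26 = -32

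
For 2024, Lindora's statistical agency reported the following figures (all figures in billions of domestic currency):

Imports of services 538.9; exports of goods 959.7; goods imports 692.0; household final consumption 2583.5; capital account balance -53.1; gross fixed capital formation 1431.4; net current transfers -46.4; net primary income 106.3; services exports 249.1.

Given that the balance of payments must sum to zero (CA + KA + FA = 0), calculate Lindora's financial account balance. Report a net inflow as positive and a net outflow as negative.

Goods balance = 959.7 - 692.0 = 267.7
Services balance = 249.1 - 538.9 = -289.8
Trade balance (goods + services) = 267.7 + (-289.8) = -22.1
Net primary income = 106.3
Net secondary income = -46.4
Current account = -22.1 + 106.3 + (-46.4) = 37.8
Financial account = -(37.8 + (-53.1)) = 15.3

15.3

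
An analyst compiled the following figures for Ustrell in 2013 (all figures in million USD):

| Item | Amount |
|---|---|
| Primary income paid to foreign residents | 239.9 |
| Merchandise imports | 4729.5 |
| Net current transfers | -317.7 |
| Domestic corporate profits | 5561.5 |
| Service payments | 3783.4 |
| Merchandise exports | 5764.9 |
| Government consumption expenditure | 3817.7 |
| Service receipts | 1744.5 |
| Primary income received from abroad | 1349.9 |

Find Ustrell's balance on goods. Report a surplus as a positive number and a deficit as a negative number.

Goods balance = 5764.9 - 4729.5 = 1035.4

1035.4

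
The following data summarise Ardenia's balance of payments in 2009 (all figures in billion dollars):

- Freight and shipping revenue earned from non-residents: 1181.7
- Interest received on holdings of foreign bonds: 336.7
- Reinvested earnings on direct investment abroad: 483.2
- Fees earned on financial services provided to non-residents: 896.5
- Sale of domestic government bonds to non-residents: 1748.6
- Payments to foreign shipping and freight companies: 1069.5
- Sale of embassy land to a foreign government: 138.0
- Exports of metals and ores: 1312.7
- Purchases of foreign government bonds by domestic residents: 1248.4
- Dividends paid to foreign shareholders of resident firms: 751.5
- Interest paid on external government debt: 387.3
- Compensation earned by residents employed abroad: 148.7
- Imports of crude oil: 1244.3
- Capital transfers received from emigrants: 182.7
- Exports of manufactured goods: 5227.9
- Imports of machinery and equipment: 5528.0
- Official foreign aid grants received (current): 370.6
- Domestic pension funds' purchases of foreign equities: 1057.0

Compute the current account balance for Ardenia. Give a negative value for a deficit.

Goods: 1312.7 + 5227.9 - 5528.0 - 1244.3 = -231.7
Services: 896.5 - 1069.5 + 1181.7 = 1008.7
Primary income: 336.7 + 483.2 - 387.3 + 148.7 - 751.5 = -170.2
Secondary income: 370.6
Current account = (-231.7) + 1008.7 + (-170.2) + 370.6 = 977.4
(Excluded from the current account — financial account: sale of domestic government bonds to non-residents 1748.6, purchases of foreign government bonds by domestic residents 1248.4, domestic pension funds' purchases of foreign equities 1057.0; capital account: sale of embassy land to a foreign government 138.0, capital transfers received from emigrants 182.7.)

977.4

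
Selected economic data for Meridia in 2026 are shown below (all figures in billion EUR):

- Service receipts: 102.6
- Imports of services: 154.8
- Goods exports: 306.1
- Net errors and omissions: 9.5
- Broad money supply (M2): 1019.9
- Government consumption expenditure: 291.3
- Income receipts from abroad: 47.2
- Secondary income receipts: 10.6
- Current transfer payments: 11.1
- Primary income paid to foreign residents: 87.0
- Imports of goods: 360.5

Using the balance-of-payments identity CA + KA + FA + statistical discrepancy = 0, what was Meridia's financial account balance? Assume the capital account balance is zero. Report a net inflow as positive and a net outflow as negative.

Goods balance = 306.1 - 360.5 = -54.4
Services balance = 102.6 - 154.8 = -52.2
Trade balance (goods + services) = -54.4 + (-52.2) = -106.6
Net primary income = 47.2 - 87.0 = -39.8
Net secondary income = 10.6 - 11.1 = -0.5
Current account = -106.6 + (-39.8) + (-0.5) = -146.9
Financial account = -(-146.9 + 9.5) = 137.4

137.4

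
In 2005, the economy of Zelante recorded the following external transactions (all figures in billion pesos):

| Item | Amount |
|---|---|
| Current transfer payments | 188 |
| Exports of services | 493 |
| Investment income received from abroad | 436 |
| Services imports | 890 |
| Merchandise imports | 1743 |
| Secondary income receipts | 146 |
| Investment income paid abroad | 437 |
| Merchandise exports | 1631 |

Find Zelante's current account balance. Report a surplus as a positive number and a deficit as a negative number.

Goods balance = 1631 - 1743 = -112
Services balance = 493 - 890 = -397
Trade balance (goods + services) = -112 + (-397) = -509
Net primary income = 436 - 437 = -1
Net secondary income = 146 - 188 = -42
Current account = -509 + (-1) + (-42) = -552

-552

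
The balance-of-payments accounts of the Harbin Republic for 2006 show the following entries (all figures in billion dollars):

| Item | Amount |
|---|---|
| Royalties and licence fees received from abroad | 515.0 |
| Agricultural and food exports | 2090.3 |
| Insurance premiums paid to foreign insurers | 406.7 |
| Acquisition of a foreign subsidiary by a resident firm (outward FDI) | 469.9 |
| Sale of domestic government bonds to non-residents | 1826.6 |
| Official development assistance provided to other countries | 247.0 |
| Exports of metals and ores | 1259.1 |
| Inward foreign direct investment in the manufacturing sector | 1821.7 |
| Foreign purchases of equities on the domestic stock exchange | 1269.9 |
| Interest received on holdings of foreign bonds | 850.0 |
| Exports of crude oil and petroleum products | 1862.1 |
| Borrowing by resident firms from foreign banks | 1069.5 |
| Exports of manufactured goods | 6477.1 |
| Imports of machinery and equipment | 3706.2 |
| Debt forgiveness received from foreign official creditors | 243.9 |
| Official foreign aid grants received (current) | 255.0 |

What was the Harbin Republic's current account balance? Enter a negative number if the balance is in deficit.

8948.7

Goods: 1259.1 + 6477.1 + 1862.1 - 3706.2 + 2090.3 = 7982.4
Services: 515.0 - 406.7 = 108.3
Primary income: 850.0
Secondary income: -247.0 + 255.0 = 8.0
Current account = 7982.4 + 108.3 + 850.0 + 8.0 = 8948.7
(Excluded from the current account — financial account: acquisition of a foreign subsidiary by a resident firm (outward FDI) 469.9, sale of domestic government bonds to non-residents 1826.6, inward foreign direct investment in the manufacturing sector 1821.7, foreign purchases of equities on the domestic stock exchange 1269.9, borrowing by resident firms from foreign banks 1069.5; capital account: debt forgiveness received from foreign official creditors 243.9.)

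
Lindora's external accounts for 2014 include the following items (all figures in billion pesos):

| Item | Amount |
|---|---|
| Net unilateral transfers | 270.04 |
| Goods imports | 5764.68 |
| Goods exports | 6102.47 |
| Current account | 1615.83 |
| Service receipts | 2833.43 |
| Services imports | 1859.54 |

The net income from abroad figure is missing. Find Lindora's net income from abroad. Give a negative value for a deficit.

Current account = goods balance + services balance + net primary income + net secondary income
Sum of the known components = 1581.72
Net income from abroad = CA - (known components) = 1615.83 - 1581.72 = 34.11

34.11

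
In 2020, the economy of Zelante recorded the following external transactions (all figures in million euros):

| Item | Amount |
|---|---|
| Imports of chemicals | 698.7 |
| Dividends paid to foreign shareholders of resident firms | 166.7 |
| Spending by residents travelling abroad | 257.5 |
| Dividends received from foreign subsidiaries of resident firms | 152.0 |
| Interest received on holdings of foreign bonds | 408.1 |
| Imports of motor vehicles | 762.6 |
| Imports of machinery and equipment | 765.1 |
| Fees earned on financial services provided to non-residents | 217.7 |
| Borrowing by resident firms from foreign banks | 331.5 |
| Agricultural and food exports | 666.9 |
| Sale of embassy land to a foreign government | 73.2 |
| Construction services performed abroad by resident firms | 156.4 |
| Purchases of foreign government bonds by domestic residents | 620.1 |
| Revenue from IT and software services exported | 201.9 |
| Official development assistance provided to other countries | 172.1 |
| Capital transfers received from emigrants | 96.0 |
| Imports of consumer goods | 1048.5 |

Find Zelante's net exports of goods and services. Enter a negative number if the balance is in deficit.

-2289.5

Goods: -698.7 - 1048.5 - 762.6 + 666.9 - 765.1 = -2608.0
Services: 201.9 - 257.5 + 217.7 + 156.4 = 318.5
Trade balance = -2608.0 + 318.5 = -2289.5
(Excluded from the trade balance — primary income: dividends paid to foreign shareholders of resident firms 166.7, dividends received from foreign subsidiaries of resident firms 152.0, interest received on holdings of foreign bonds 408.1; financial account: borrowing by resident firms from foreign banks 331.5, purchases of foreign government bonds by domestic residents 620.1; capital account: sale of embassy land to a foreign government 73.2, capital transfers received from emigrants 96.0; secondary income: official development assistance provided to other countries 172.1.)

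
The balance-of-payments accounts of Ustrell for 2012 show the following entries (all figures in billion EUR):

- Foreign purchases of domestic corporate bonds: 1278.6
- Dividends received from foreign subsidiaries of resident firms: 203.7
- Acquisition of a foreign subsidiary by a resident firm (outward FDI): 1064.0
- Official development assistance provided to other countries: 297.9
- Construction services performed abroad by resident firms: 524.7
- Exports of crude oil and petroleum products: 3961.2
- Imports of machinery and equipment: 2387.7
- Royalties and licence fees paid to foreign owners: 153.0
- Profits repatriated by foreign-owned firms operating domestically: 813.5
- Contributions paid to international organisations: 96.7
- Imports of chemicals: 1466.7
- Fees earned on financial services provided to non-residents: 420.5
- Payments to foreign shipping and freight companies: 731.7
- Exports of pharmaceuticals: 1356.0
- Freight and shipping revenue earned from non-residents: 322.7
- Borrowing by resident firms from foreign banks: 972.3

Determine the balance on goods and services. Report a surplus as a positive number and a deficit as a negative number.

1846.0

Goods: 3961.2 - 2387.7 + 1356.0 - 1466.7 = 1462.8
Services: -153.0 + 420.5 + 524.7 + 322.7 - 731.7 = 383.2
Trade balance = 1462.8 + 383.2 = 1846.0
(Excluded from the trade balance — financial account: foreign purchases of domestic corporate bonds 1278.6, acquisition of a foreign subsidiary by a resident firm (outward FDI) 1064.0, borrowing by resident firms from foreign banks 972.3; primary income: dividends received from foreign subsidiaries of resident firms 203.7, profits repatriated by foreign-owned firms operating domestically 813.5; secondary income: official development assistance provided to other countries 297.9, contributions paid to international organisations 96.7.)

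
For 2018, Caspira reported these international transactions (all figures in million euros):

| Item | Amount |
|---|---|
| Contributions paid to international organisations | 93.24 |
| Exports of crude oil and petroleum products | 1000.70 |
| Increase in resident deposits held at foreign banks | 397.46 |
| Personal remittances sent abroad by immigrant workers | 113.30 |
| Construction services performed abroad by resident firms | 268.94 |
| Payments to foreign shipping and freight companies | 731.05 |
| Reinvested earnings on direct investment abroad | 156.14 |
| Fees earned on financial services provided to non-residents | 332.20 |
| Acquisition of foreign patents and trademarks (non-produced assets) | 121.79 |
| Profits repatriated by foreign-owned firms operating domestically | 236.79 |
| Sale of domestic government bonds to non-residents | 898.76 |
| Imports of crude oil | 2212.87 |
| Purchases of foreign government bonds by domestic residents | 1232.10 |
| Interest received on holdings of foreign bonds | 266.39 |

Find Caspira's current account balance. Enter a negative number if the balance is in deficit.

-1362.88

Goods: 1000.70 - 2212.87 = -1212.17
Services: 268.94 + 332.20 - 731.05 = -129.91
Primary income: 156.14 - 236.79 + 266.39 = 185.74
Secondary income: -113.30 - 93.24 = -206.54
Current account = (-1212.17) + (-129.91) + 185.74 + (-206.54) = -1362.88
(Excluded from the current account — financial account: increase in resident deposits held at foreign banks 397.46, sale of domestic government bonds to non-residents 898.76, purchases of foreign government bonds by domestic residents 1232.10; capital account: acquisition of foreign patents and trademarks (non-produced assets) 121.79.)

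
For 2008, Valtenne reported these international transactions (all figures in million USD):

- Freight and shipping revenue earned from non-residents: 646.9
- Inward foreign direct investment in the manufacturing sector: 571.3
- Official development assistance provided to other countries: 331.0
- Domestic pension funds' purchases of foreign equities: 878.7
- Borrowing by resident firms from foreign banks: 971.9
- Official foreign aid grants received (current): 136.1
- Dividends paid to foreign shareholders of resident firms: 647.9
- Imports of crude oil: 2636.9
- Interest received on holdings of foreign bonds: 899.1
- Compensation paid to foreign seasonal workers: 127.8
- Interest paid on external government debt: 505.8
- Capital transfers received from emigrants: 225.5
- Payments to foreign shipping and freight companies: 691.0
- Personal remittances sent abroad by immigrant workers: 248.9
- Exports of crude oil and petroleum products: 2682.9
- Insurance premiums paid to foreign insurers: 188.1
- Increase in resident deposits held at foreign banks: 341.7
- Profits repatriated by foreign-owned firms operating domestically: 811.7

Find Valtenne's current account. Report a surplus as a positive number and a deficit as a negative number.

Goods: 2682.9 - 2636.9 = 46.0
Services: 646.9 - 188.1 - 691.0 = -232.2
Primary income: -647.9 - 505.8 - 127.8 - 811.7 + 899.1 = -1194.1
Secondary income: -331.0 + 136.1 - 248.9 = -443.8
Current account = 46.0 + (-232.2) + (-1194.1) + (-443.8) = -1824.1
(Excluded from the current account — financial account: inward foreign direct investment in the manufacturing sector 571.3, domestic pension funds' purchases of foreign equities 878.7, borrowing by resident firms from foreign banks 971.9, increase in resident deposits held at foreign banks 341.7; capital account: capital transfers received from emigrants 225.5.)

-1824.1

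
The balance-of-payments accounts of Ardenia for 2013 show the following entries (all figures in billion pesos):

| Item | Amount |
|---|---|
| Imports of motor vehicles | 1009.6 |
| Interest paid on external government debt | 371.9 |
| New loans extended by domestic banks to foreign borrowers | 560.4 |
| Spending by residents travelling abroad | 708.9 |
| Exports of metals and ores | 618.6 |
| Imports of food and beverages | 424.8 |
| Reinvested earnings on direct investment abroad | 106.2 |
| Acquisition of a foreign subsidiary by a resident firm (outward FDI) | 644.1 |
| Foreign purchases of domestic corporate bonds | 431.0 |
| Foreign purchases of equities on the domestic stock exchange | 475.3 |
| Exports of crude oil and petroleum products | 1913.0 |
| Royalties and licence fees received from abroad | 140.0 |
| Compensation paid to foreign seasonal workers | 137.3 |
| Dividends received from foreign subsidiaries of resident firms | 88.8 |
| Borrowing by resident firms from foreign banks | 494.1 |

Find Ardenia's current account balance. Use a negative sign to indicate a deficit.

Goods: -424.8 + 618.6 - 1009.6 + 1913.0 = 1097.2
Services: -708.9 + 140.0 = -568.9
Primary income: 106.2 + 88.8 - 137.3 - 371.9 = -314.2
Current account = 1097.2 + (-568.9) + (-314.2) = 214.1
(Excluded from the current account — financial account: new loans extended by domestic banks to foreign borrowers 560.4, acquisition of a foreign subsidiary by a resident firm (outward FDI) 644.1, foreign purchases of domestic corporate bonds 431.0, foreign purchases of equities on the domestic stock exchange 475.3, borrowing by resident firms from foreign banks 494.1.)

214.1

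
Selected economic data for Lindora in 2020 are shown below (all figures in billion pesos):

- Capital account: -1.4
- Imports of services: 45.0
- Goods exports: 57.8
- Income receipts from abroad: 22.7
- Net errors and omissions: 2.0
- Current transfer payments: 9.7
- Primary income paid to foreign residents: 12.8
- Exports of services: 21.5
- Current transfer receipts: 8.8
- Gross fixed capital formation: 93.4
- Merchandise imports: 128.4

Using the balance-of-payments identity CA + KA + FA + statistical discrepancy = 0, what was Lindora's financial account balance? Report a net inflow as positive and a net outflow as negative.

Goods balance = 57.8 - 128.4 = -70.6
Services balance = 21.5 - 45.0 = -23.5
Trade balance (goods + services) = -70.6 + (-23.5) = -94.1
Net primary income = 22.7 - 12.8 = 9.9
Net secondary income = 8.8 - 9.7 = -0.9
Current account = -94.1 + 9.9 + (-0.9) = -85.1
Financial account = -(-85.1 + (-1.4) + 2.0) = 84.5

84.5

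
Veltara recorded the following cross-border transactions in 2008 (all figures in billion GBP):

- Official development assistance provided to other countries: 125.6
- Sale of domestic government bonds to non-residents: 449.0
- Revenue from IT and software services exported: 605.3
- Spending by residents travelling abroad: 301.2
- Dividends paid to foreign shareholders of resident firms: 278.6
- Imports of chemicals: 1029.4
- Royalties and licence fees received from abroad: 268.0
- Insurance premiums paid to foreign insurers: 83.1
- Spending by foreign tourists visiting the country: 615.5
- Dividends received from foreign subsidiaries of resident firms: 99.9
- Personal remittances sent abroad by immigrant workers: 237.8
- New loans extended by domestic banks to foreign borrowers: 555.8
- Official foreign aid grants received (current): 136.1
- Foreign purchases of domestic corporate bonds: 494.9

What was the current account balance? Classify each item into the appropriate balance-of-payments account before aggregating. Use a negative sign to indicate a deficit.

-330.9

Goods: -1029.4
Services: -83.1 + 615.5 + 268.0 + 605.3 - 301.2 = 1104.5
Primary income: 99.9 - 278.6 = -178.7
Secondary income: -237.8 + 136.1 - 125.6 = -227.3
Current account = (-1029.4) + 1104.5 + (-178.7) + (-227.3) = -330.9
(Excluded from the current account — financial account: sale of domestic government bonds to non-residents 449.0, new loans extended by domestic banks to foreign borrowers 555.8, foreign purchases of domestic corporate bonds 494.9.)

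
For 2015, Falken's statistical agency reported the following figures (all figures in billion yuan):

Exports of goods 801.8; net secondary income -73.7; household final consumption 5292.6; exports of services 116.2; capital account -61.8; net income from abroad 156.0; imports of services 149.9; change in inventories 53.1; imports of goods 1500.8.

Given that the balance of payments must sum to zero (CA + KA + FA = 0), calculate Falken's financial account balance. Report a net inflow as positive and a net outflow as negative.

712.2

Goods balance = 801.8 - 1500.8 = -699.0
Services balance = 116.2 - 149.9 = -33.7
Trade balance (goods + services) = -699.0 + (-33.7) = -732.7
Net primary income = 156.0
Net secondary income = -73.7
Current account = -732.7 + 156.0 + (-73.7) = -650.4
Financial account = -(-650.4 + (-61.8)) = 712.2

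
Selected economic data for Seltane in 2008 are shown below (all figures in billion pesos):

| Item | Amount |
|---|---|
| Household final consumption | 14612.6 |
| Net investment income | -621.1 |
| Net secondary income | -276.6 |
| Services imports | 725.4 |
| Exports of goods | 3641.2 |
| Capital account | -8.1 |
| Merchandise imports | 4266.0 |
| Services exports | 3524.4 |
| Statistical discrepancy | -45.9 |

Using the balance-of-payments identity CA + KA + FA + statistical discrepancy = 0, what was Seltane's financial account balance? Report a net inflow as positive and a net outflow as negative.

Goods balance = 3641.2 - 4266.0 = -624.8
Services balance = 3524.4 - 725.4 = 2799.0
Trade balance (goods + services) = -624.8 + 2799.0 = 2174.2
Net primary income = -621.1
Net secondary income = -276.6
Current account = 2174.2 + (-621.1) + (-276.6) = 1276.5
Financial account = -(1276.5 + (-8.1) + (-45.9)) = -1222.5

-1222.5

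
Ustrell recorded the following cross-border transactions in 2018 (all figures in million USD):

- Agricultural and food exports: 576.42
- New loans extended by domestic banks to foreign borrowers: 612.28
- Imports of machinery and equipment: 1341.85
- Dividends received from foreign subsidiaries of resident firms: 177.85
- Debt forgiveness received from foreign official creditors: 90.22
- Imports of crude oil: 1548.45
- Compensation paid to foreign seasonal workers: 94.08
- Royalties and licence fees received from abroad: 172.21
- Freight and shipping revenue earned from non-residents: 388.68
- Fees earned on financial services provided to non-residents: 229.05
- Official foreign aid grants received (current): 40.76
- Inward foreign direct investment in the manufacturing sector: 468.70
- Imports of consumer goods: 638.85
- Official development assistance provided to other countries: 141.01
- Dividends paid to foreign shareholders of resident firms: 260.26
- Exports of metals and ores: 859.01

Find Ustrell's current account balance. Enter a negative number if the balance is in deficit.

Goods: 859.01 + 576.42 - 1341.85 - 638.85 - 1548.45 = -2093.72
Services: 388.68 + 229.05 + 172.21 = 789.94
Primary income: -260.26 + 177.85 - 94.08 = -176.49
Secondary income: 40.76 - 141.01 = -100.25
Current account = (-2093.72) + 789.94 + (-176.49) + (-100.25) = -1580.52
(Excluded from the current account — financial account: new loans extended by domestic banks to foreign borrowers 612.28, inward foreign direct investment in the manufacturing sector 468.70; capital account: debt forgiveness received from foreign official creditors 90.22.)

-1580.52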